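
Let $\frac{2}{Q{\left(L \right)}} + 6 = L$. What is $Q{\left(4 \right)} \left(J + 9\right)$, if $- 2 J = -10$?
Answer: $-14$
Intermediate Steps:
$J = 5$ ($J = \left(- \frac{1}{2}\right) \left(-10\right) = 5$)
$Q{\left(L \right)} = \frac{2}{-6 + L}$
$Q{\left(4 \right)} \left(J + 9\right) = \frac{2}{-6 + 4} \left(5 + 9\right) = \frac{2}{-2} \cdot 14 = 2 \left(- \frac{1}{2}\right) 14 = \left(-1\right) 14 = -14$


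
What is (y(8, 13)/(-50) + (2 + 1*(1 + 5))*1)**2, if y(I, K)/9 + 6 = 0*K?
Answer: 51529/625 ≈ 82.446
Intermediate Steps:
y(I, K) = -54 (y(I, K) = -54 + 9*(0*K) = -54 + 9*0 = -54 + 0 = -54)
(y(8, 13)/(-50) + (2 + 1*(1 + 5))*1)**2 = (-54/(-50) + (2 + 1*(1 + 5))*1)**2 = (-54*(-1/50) + (2 + 1*6)*1)**2 = (27/25 + (2 + 6)*1)**2 = (27/25 + 8*1)**2 = (27/25 + 8)**2 = (227/25)**2 = 51529/625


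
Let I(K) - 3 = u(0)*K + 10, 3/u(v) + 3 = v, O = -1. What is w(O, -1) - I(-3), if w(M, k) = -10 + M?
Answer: -27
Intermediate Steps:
u(v) = 3/(-3 + v)
I(K) = 13 - K (I(K) = 3 + ((3/(-3 + 0))*K + 10) = 3 + ((3/(-3))*K + 10) = 3 + ((3*(-⅓))*K + 10) = 3 + (-K + 10) = 3 + (10 - K) = 13 - K)
w(O, -1) - I(-3) = (-10 - 1) - (13 - 1*(-3)) = -11 - (13 + 3) = -11 - 1*16 = -11 - 16 = -27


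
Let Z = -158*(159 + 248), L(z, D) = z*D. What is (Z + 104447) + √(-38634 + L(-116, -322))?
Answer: 40141 + I*√1282 ≈ 40141.0 + 35.805*I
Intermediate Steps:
L(z, D) = D*z
Z = -64306 (Z = -158*407 = -64306)
(Z + 104447) + √(-38634 + L(-116, -322)) = (-64306 + 104447) + √(-38634 - 322*(-116)) = 40141 + √(-38634 + 37352) = 40141 + √(-1282) = 40141 + I*√1282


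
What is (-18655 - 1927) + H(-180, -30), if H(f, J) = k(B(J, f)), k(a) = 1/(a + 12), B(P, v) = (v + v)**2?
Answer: -2667674183/129612 ≈ -20582.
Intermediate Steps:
B(P, v) = 4*v**2 (B(P, v) = (2*v)**2 = 4*v**2)
k(a) = 1/(12 + a)
H(f, J) = 1/(12 + 4*f**2)
(-18655 - 1927) + H(-180, -30) = (-18655 - 1927) + 1/(4*(3 + (-180)**2)) = -20582 + 1/(4*(3 + 32400)) = -20582 + (1/4)/32403 = -20582 + (1/4)*(1/32403) = -20582 + 1/129612 = -2667674183/129612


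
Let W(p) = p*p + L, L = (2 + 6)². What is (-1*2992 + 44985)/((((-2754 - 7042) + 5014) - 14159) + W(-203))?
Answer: 41993/22332 ≈ 1.8804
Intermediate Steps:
L = 64 (L = 8² = 64)
W(p) = 64 + p² (W(p) = p*p + 64 = p² + 64 = 64 + p²)
(-1*2992 + 44985)/((((-2754 - 7042) + 5014) - 14159) + W(-203)) = (-1*2992 + 44985)/((((-2754 - 7042) + 5014) - 14159) + (64 + (-203)²)) = (-2992 + 44985)/(((-9796 + 5014) - 14159) + (64 + 41209)) = 41993/((-4782 - 14159) + 41273) = 41993/(-18941 + 41273) = 41993/22332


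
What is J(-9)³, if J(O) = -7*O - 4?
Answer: 205379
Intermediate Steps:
J(O) = -4 - 7*O
J(-9)³ = (-4 - 7*(-9))³ = (-4 + 63)³ = 59³ = 205379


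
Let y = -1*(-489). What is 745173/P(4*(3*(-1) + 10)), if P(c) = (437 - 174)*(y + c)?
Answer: 67743/12361 ≈ 5.4804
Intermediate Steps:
y = 489
P(c) = 128607 + 263*c (P(c) = (437 - 174)*(489 + c) = 263*(489 + c) = 128607 + 263*c)
745173/P(4*(3*(-1) + 10)) = 745173/(128607 + 263*(4*(3*(-1) + 10))) = 745173/(128607 + 263*(4*(-3 + 10))) = 745173/(128607 + 263*(4*7)) = 745173/(128607 + 263*28) = 745173/(128607 + 7364) = 745173/135971 = 745173*(1/135971) = 67743/12361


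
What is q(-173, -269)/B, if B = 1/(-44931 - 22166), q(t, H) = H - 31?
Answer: 20129100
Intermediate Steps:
q(t, H) = -31 + H
B = -1/67097 (B = 1/(-67097) = -1/67097 ≈ -1.4904e-5)
q(-173, -269)/B = (-31 - 269)/(-1/67097) = -300*(-67097) = 20129100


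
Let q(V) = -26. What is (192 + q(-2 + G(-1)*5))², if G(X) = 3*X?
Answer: 27556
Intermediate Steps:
(192 + q(-2 + G(-1)*5))² = (192 - 26)² = 166² = 27556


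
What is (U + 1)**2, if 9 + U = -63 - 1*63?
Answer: 17956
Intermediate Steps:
U = -135 (U = -9 + (-63 - 1*63) = -9 + (-63 - 63) = -9 - 126 = -135)
(U + 1)**2 = (-135 + 1)**2 = (-134)**2 = 17956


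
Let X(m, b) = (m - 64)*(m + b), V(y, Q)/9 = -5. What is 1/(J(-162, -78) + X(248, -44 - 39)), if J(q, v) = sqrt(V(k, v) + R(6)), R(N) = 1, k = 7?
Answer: 690/20948401 - I*sqrt(11)/460864822 ≈ 3.2938e-5 - 7.1965e-9*I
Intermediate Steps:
V(y, Q) = -45 (V(y, Q) = 9*(-5) = -45)
J(q, v) = 2*I*sqrt(11) (J(q, v) = sqrt(-45 + 1) = sqrt(-44) = 2*I*sqrt(11))
X(m, b) = (-64 + m)*(b + m)
1/(J(-162, -78) + X(248, -44 - 39)) = 1/(2*I*sqrt(11) + (248**2 - 64*(-44 - 39) - 64*248 + (-44 - 39)*248)) = 1/(2*I*sqrt(11) + (61504 - 64*(-83) - 15872 - 83*248)) = 1/(2*I*sqrt(11) + (61504 + 5312 - 15872 - 20584)) = 1/(2*I*sqrt(11) + 30360) = 1/(30360 + 2*I*sqrt(11))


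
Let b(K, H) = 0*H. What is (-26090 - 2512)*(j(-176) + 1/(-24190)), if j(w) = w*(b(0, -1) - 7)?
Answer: -426199531779/12095 ≈ -3.5238e+7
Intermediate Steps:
b(K, H) = 0
j(w) = -7*w (j(w) = w*(0 - 7) = w*(-7) = -7*w)
(-26090 - 2512)*(j(-176) + 1/(-24190)) = (-26090 - 2512)*(-7*(-176) + 1/(-24190)) = -28602*(1232 - 1/24190) = -28602*29802079/24190 = -426199531779/12095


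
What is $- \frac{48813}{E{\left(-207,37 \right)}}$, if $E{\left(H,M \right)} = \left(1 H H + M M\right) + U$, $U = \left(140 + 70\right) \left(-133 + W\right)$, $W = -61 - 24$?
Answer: $\frac{48813}{1562} \approx 31.25$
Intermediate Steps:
$W = -85$ ($W = -61 - 24 = -85$)
$U = -45780$ ($U = \left(140 + 70\right) \left(-133 - 85\right) = 210 \left(-218\right) = -45780$)
$E{\left(H,M \right)} = -45780 + H^{2} + M^{2}$ ($E{\left(H,M \right)} = \left(1 H H + M M\right) - 45780 = \left(H H + M^{2}\right) - 45780 = \left(H^{2} + M^{2}\right) - 45780 = -45780 + H^{2} + M^{2}$)
$- \frac{48813}{E{\left(-207,37 \right)}} = - \frac{48813}{-45780 + \left(-207\right)^{2} + 37^{2}} = - \frac{48813}{-45780 + 42849 + 1369} = - \frac{48813}{-1562} = \left(-48813\right) \left(- \frac{1}{1562}\right) = \frac{48813}{1562}$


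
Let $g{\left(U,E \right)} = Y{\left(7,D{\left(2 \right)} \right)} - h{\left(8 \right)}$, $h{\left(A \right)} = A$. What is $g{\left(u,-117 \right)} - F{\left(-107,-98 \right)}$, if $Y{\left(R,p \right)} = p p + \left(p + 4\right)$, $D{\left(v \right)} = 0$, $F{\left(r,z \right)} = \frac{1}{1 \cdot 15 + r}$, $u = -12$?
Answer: $- \frac{367}{92} \approx -3.9891$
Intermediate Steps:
$F{\left(r,z \right)} = \frac{1}{15 + r}$
$Y{\left(R,p \right)} = 4 + p + p^{2}$ ($Y{\left(R,p \right)} = p^{2} + \left(4 + p\right) = 4 + p + p^{2}$)
$g{\left(U,E \right)} = -4$ ($g{\left(U,E \right)} = \left(4 + 0 + 0^{2}\right) - 8 = \left(4 + 0 + 0\right) - 8 = 4 - 8 = -4$)
$g{\left(u,-117 \right)} - F{\left(-107,-98 \right)} = -4 - \frac{1}{15 - 107} = -4 - \frac{1}{-92} = -4 - - \frac{1}{92} = -4 + \frac{1}{92} = - \frac{367}{92}$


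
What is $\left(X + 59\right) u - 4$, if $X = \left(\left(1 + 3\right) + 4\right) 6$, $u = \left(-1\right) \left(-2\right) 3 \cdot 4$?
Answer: $2564$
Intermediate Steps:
$u = 24$ ($u = 2 \cdot 12 = 24$)
$X = 48$ ($X = \left(4 + 4\right) 6 = 8 \cdot 6 = 48$)
$\left(X + 59\right) u - 4 = \left(48 + 59\right) 24 - 4 = 107 \cdot 24 - 4 = 2568 - 4 = 2564$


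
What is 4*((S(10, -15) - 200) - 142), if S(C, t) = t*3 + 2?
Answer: -1540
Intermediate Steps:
S(C, t) = 2 + 3*t (S(C, t) = 3*t + 2 = 2 + 3*t)
4*((S(10, -15) - 200) - 142) = 4*(((2 + 3*(-15)) - 200) - 142) = 4*(((2 - 45) - 200) - 142) = 4*((-43 - 200) - 142) = 4*(-243 - 142) = 4*(-385) = -1540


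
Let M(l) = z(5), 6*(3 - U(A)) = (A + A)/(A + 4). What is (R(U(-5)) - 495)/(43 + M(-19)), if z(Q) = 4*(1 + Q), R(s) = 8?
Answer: -487/67 ≈ -7.2687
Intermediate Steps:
U(A) = 3 - A/(3*(4 + A)) (U(A) = 3 - (A + A)/(6*(A + 4)) = 3 - 2*A/(6*(4 + A)) = 3 - A/(3*(4 + A)))
z(Q) = 4 + 4*Q
M(l) = 24 (M(l) = 4 + 4*5 = 4 + 20 = 24)
(R(U(-5)) - 495)/(43 + M(-19)) = (8 - 495)/(43 + 24) = -487/67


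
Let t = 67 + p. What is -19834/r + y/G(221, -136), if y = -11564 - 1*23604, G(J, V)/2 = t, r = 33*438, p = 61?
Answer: -8021809/57816 ≈ -138.75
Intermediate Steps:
r = 14454
t = 128 (t = 67 + 61 = 128)
G(J, V) = 256 (G(J, V) = 2*128 = 256)
y = -35168 (y = -11564 - 23604 = -35168)
-19834/r + y/G(221, -136) = -19834/14454 - 35168/256 = -19834*1/14454 - 35168*1/256 = -9917/7227 - 1099/8 = -8021809/57816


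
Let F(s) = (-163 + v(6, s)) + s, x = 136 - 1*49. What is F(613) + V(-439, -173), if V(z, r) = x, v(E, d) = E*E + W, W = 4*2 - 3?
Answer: 578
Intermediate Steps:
W = 5 (W = 8 - 3 = 5)
v(E, d) = 5 + E² (v(E, d) = E*E + 5 = E² + 5 = 5 + E²)
x = 87 (x = 136 - 49 = 87)
F(s) = -122 + s (F(s) = (-163 + (5 + 6²)) + s = (-163 + (5 + 36)) + s = (-163 + 41) + s = -122 + s)
V(z, r) = 87
F(613) + V(-439, -173) = (-122 + 613) + 87 = 491 + 87 = 578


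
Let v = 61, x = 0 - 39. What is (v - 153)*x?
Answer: 3588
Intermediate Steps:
x = -39
(v - 153)*x = (61 - 153)*(-39) = -92*(-39) = 3588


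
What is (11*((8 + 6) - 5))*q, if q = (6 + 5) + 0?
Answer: 1089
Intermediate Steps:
q = 11 (q = 11 + 0 = 11)
(11*((8 + 6) - 5))*q = (11*((8 + 6) - 5))*11 = (11*(14 - 5))*11 = (11*9)*11 = 99*11 = 1089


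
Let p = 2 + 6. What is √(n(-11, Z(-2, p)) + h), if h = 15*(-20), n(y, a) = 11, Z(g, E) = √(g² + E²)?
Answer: 17*I ≈ 17.0*I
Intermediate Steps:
p = 8
Z(g, E) = √(E² + g²)
h = -300
√(n(-11, Z(-2, p)) + h) = √(11 - 300) = √(-289) = 17*I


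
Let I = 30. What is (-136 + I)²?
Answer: 11236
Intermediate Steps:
(-136 + I)² = (-136 + 30)² = (-106)² = 11236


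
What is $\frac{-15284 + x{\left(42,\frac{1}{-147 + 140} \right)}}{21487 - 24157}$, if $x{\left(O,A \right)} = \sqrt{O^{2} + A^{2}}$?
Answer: $\frac{7642}{1335} - \frac{\sqrt{86437}}{18690} \approx 5.7086$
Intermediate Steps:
$x{\left(O,A \right)} = \sqrt{A^{2} + O^{2}}$
$\frac{-15284 + x{\left(42,\frac{1}{-147 + 140} \right)}}{21487 - 24157} = \frac{-15284 + \sqrt{\left(\frac{1}{-147 + 140}\right)^{2} + 42^{2}}}{21487 - 24157} = \frac{-15284 + \sqrt{\left(\frac{1}{-7}\right)^{2} + 1764}}{-2670} = \left(-15284 + \sqrt{\left(- \frac{1}{7}\right)^{2} + 1764}\right) \left(- \frac{1}{2670}\right) = \left(-15284 + \sqrt{\frac{1}{49} + 1764}\right) \left(- \frac{1}{2670}\right) = \left(-15284 + \sqrt{\frac{86437}{49}}\right) \left(- \frac{1}{2670}\right) = \left(-15284 + \frac{\sqrt{86437}}{7}\right) \left(- \frac{1}{2670}\right) = \frac{7642}{1335} - \frac{\sqrt{86437}}{18690}$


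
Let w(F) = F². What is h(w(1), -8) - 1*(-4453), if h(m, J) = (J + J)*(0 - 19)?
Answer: 4757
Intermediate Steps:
h(m, J) = -38*J (h(m, J) = (2*J)*(-19) = -38*J)
h(w(1), -8) - 1*(-4453) = -38*(-8) - 1*(-4453) = 304 + 4453 = 4757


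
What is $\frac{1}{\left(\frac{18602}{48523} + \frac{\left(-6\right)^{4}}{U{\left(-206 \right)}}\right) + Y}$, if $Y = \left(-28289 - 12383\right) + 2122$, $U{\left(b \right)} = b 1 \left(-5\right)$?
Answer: $- \frac{24989345}{963298226816} \approx -2.5941 \cdot 10^{-5}$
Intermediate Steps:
$U{\left(b \right)} = - 5 b$ ($U{\left(b \right)} = b \left(-5\right) = - 5 b$)
$Y = -38550$ ($Y = -40672 + 2122 = -38550$)
$\frac{1}{\left(\frac{18602}{48523} + \frac{\left(-6\right)^{4}}{U{\left(-206 \right)}}\right) + Y} = \frac{1}{\left(\frac{18602}{48523} + \frac{\left(-6\right)^{4}}{\left(-5\right) \left(-206\right)}\right) - 38550} = \frac{1}{\left(18602 \cdot \frac{1}{48523} + \frac{1296}{1030}\right) - 38550} = \frac{1}{\left(\frac{18602}{48523} + 1296 \cdot \frac{1}{1030}\right) - 38550} = \frac{1}{\left(\frac{18602}{48523} + \frac{648}{515}\right) - 38550} = \frac{1}{\frac{41022934}{24989345} - 38550} = \frac{1}{- \frac{963298226816}{24989345}} = - \frac{24989345}{963298226816}$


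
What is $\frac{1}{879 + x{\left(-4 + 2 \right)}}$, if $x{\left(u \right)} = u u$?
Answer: $\frac{1}{883} \approx 0.0011325$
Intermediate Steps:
$x{\left(u \right)} = u^{2}$
$\frac{1}{879 + x{\left(-4 + 2 \right)}} = \frac{1}{879 + \left(-4 + 2\right)^{2}} = \frac{1}{879 + \left(-2\right)^{2}} = \frac{1}{879 + 4} = \frac{1}{883}$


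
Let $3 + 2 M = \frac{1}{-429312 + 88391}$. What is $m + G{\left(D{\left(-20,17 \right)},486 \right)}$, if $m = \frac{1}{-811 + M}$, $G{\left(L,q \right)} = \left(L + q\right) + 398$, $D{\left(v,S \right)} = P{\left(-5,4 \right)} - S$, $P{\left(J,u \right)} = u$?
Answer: $\frac{241265189702}{276998313} \approx 871.0$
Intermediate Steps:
$D{\left(v,S \right)} = 4 - S$
$M = - \frac{511382}{340921}$ ($M = - \frac{3}{2} + \frac{1}{2 \left(-429312 + 88391\right)} = - \frac{3}{2} + \frac{1}{2 \left(-340921\right)} = - \frac{3}{2} + \frac{1}{2} \left(- \frac{1}{340921}\right) = - \frac{3}{2} - \frac{1}{681842} = - \frac{511382}{340921} \approx -1.5$)
$G{\left(L,q \right)} = 398 + L + q$
$m = - \frac{340921}{276998313}$ ($m = \frac{1}{-811 - \frac{511382}{340921}} = \frac{1}{- \frac{276998313}{340921}} = - \frac{340921}{276998313} \approx -0.0012308$)
$m + G{\left(D{\left(-20,17 \right)},486 \right)} = - \frac{340921}{276998313} + \left(398 + \left(4 - 17\right) + 486\right) = - \frac{340921}{276998313} + \left(398 - 13 + 486\right) = - \frac{340921}{276998313} + 871 = \frac{241265189702}{276998313}$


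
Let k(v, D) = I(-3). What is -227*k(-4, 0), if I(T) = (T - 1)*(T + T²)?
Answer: 5448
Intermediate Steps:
I(T) = (-1 + T)*(T + T²)
k(v, D) = -24 (k(v, D) = (-3)³ - 1*(-3) = -27 + 3 = -24)
-227*k(-4, 0) = -227*(-24) = 5448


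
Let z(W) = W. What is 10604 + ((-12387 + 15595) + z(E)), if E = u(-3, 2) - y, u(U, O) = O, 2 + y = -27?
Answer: 13843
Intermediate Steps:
y = -29 (y = -2 - 27 = -29)
E = 31 (E = 2 - 1*(-29) = 2 + 29 = 31)
10604 + ((-12387 + 15595) + z(E)) = 10604 + ((-12387 + 15595) + 31) = 10604 + (3208 + 31) = 10604 + 3239 = 13843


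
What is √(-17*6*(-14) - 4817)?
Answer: I*√3389 ≈ 58.215*I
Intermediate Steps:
√(-17*6*(-14) - 4817) = √(-102*(-14) - 4817) = √(1428 - 4817) = √(-3389) = I*√3389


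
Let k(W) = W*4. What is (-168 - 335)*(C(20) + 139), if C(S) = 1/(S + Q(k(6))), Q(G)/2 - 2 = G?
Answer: -5034527/72 ≈ -69924.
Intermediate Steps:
k(W) = 4*W
Q(G) = 4 + 2*G
C(S) = 1/(52 + S) (C(S) = 1/(S + (4 + 2*(4*6))) = 1/(S + (4 + 2*24)) = 1/(S + (4 + 48)) = 1/(S + 52) = 1/(52 + S))
(-168 - 335)*(C(20) + 139) = (-168 - 335)*(1/(52 + 20) + 139) = -503*(1/72 + 139) = -503*10009/72 = -5034527/72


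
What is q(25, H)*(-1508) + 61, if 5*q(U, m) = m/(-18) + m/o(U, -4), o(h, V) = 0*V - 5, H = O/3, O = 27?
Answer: 18867/25 ≈ 754.68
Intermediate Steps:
H = 9 (H = 27/3 = 27*(⅓) = 9)
o(h, V) = -5 (o(h, V) = 0 - 5 = -5)
q(U, m) = -23*m/450 (q(U, m) = (m/(-18) + m/(-5))/5 = (m*(-1/18) + m*(-⅕))/5 = (-m/18 - m/5)/5 = (-23*m/90)/5 = -23*m/450)
q(25, H)*(-1508) + 61 = -23/450*9*(-1508) + 61 = -23/50*(-1508) + 61 = 17342/25 + 61 = 18867/25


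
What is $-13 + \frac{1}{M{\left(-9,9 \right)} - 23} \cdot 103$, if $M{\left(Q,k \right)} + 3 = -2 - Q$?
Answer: $- \frac{350}{19} \approx -18.421$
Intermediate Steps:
$M{\left(Q,k \right)} = -5 - Q$ ($M{\left(Q,k \right)} = -3 - \left(2 + Q\right) = -5 - Q$)
$-13 + \frac{1}{M{\left(-9,9 \right)} - 23} \cdot 103 = -13 + \frac{1}{\left(-5 - -9\right) - 23} \cdot 103 = -13 + \frac{1}{\left(-5 + 9\right) - 23} \cdot 103 = -13 + \frac{1}{4 - 23} \cdot 103 = -13 + \frac{1}{-19} \cdot 103 = -13 - \frac{103}{19} = - \frac{350}{19}$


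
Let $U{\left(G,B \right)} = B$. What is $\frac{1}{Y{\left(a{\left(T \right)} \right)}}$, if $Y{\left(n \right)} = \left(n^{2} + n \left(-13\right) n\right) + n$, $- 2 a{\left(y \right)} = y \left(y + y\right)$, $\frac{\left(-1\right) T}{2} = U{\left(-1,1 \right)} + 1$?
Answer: $- \frac{1}{3088} \approx -0.00032383$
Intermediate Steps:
$T = -4$ ($T = - 2 \left(1 + 1\right) = \left(-2\right) 2 = -4$)
$a{\left(y \right)} = - y^{2}$ ($a{\left(y \right)} = - \frac{y \left(y + y\right)}{2} = - \frac{y 2 y}{2} = - \frac{2 y^{2}}{2} = - y^{2}$)
$Y{\left(n \right)} = n - 12 n^{2}$ ($Y{\left(n \right)} = \left(n^{2} + - 13 n n\right) + n = \left(n^{2} - 13 n^{2}\right) + n = - 12 n^{2} + n = n - 12 n^{2}$)
$\frac{1}{Y{\left(a{\left(T \right)} \right)}} = \frac{1}{- \left(-4\right)^{2} \left(1 - 12 \left(- \left(-4\right)^{2}\right)\right)} = \frac{1}{\left(-1\right) 16 \left(1 - 12 \left(\left(-1\right) 16\right)\right)} = \frac{1}{\left(-16\right) \left(1 - -192\right)} = \frac{1}{\left(-16\right) \left(1 + 192\right)} = \frac{1}{\left(-16\right) 193} = \frac{1}{-3088} = - \frac{1}{3088}$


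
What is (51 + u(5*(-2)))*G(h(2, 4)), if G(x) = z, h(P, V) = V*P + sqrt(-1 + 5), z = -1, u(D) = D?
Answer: -41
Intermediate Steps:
h(P, V) = 2 + P*V (h(P, V) = P*V + sqrt(4) = P*V + 2 = 2 + P*V)
G(x) = -1
(51 + u(5*(-2)))*G(h(2, 4)) = (51 + 5*(-2))*(-1) = (51 - 10)*(-1) = 41*(-1) = -41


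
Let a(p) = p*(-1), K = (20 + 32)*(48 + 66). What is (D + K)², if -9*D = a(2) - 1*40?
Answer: 316768804/9 ≈ 3.5197e+7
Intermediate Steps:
K = 5928 (K = 52*114 = 5928)
a(p) = -p
D = 14/3 (D = -(-1*2 - 1*40)/9 = -(-2 - 40)/9 = -⅑*(-42) = 14/3 ≈ 4.6667)
(D + K)² = (14/3 + 5928)² = (17798/3)² = 316768804/9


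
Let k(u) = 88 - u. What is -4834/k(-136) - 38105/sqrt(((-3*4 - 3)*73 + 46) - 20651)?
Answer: -2417/112 + 7621*I*sqrt(217)/434 ≈ -21.58 + 258.67*I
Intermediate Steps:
-4834/k(-136) - 38105/sqrt(((-3*4 - 3)*73 + 46) - 20651) = -4834/(88 - 1*(-136)) - 38105/sqrt(((-3*4 - 3)*73 + 46) - 20651) = -4834/(88 + 136) - 38105/sqrt(((-12 - 3)*73 + 46) - 20651) = -4834/224 - 38105/sqrt((-15*73 + 46) - 20651) = -4834*1/224 - 38105/sqrt((-1095 + 46) - 20651) = -2417/112 - 38105/sqrt(-1049 - 20651) = -2417/112 - 38105*(-I*sqrt(217)/2170) = -2417/112 - (-7621)*I*sqrt(217)/434 = -2417/112 + 7621*I*sqrt(217)/434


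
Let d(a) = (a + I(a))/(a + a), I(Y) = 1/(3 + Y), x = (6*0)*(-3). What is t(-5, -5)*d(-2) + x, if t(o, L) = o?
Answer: -5/4 ≈ -1.2500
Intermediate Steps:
x = 0 (x = 0*(-3) = 0)
d(a) = (a + 1/(3 + a))/(2*a) (d(a) = (a + 1/(3 + a))/(a + a) = (a + 1/(3 + a))/((2*a)) = (a + 1/(3 + a))*(1/(2*a)) = (a + 1/(3 + a))/(2*a))
t(-5, -5)*d(-2) + x = -5*(1 - 2*(3 - 2))/(2*(-2)*(3 - 2)) + 0 = -5*(-1)*(1 - 2*1)/(2*2*1) + 0 = -5*(-1)*(1 - 2)/(2*2) + 0 = -5*(-1)*(-1)/(2*2) + 0 = -5*¼ + 0 = -5/4 + 0 = -5/4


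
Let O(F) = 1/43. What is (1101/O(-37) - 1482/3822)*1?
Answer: 2319788/49 ≈ 47343.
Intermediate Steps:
O(F) = 1/43
(1101/O(-37) - 1482/3822)*1 = (1101/(1/43) - 1482/3822)*1 = (1101*43 - 1482*1/3822)*1 = (47343 - 19/49)*1 = (2319788/49)*1 = 2319788/49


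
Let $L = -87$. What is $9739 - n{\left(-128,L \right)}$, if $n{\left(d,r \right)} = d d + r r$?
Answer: $-14214$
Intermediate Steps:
$n{\left(d,r \right)} = d^{2} + r^{2}$
$9739 - n{\left(-128,L \right)} = 9739 - \left(\left(-128\right)^{2} + \left(-87\right)^{2}\right) = 9739 - \left(16384 + 7569\right) = 9739 - 23953 = -14214$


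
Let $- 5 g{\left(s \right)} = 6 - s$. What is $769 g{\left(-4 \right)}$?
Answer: $-1538$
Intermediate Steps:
$g{\left(s \right)} = - \frac{6}{5} + \frac{s}{5}$ ($g{\left(s \right)} = - \frac{6 - s}{5} = - \frac{6}{5} + \frac{s}{5}$)
$769 g{\left(-4 \right)} = 769 \left(- \frac{6}{5} + \frac{1}{5} \left(-4\right)\right) = 769 \left(- \frac{6}{5} - \frac{4}{5}\right) = 769 \left(-2\right) = -1538$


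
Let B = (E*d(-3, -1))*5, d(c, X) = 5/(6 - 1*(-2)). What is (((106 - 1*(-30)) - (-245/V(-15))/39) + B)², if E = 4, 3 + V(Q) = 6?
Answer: 1241787121/54756 ≈ 22679.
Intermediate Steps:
d(c, X) = 5/8 (d(c, X) = 5/(6 + 2) = 5/8)
V(Q) = 3 (V(Q) = -3 + 6 = 3)
B = 25/2 (B = (4*(5/8))*5 = (5/2)*5 = 25/2 ≈ 12.500)
(((106 - 1*(-30)) - (-245/V(-15))/39) + B)² = (((106 - 1*(-30)) - (-245/3)/39) + 25/2)² = (((106 + 30) - (-245*⅓)/39) + 25/2)² = ((136 - (-245)/(3*39)) + 25/2)² = ((136 - 1*(-245/117)) + 25/2)² = ((136 + 245/117) + 25/2)² = (16157/117 + 25/2)² = (35239/234)² = 1241787121/54756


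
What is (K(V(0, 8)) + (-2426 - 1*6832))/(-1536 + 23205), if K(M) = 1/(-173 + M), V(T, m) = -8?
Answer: -1675699/3922089 ≈ -0.42725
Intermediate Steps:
(K(V(0, 8)) + (-2426 - 1*6832))/(-1536 + 23205) = (1/(-173 - 8) + (-2426 - 1*6832))/(-1536 + 23205) = (1/(-181) + (-2426 - 6832))/21669 = (-1/181 - 9258)*(1/21669) = -1675699/181*1/21669 = -1675699/3922089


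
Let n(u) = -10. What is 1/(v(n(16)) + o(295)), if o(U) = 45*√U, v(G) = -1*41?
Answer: 41/595694 + 45*√295/595694 ≈ 0.0013663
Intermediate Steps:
v(G) = -41
1/(v(n(16)) + o(295)) = 1/(-41 + 45*√295)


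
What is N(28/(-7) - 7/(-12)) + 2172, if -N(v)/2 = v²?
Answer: 154703/72 ≈ 2148.7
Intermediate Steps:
N(v) = -2*v²
N(28/(-7) - 7/(-12)) + 2172 = -2*(28/(-7) - 7/(-12))² + 2172 = -2*(28*(-⅐) - 7*(-1/12))² + 2172 = -2*(-4 + 7/12)² + 2172 = -2*(-41/12)² + 2172 = -2*1681/144 + 2172 = -1681/72 + 2172 = 154703/72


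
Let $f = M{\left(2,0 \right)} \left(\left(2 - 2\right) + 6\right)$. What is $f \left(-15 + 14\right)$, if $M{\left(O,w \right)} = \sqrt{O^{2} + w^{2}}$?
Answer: $-12$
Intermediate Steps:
$f = 12$ ($f = \sqrt{2^{2} + 0^{2}} \left(\left(2 - 2\right) + 6\right) = \sqrt{4 + 0} \left(0 + 6\right) = \sqrt{4} \cdot 6 = 2 \cdot 6 = 12$)
$f \left(-15 + 14\right) = 12 \left(-15 + 14\right) = 12 \left(-1\right) = -12$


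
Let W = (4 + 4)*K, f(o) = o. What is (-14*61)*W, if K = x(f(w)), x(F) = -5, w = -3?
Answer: 34160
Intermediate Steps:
K = -5
W = -40 (W = (4 + 4)*(-5) = 8*(-5) = -40)
(-14*61)*W = -14*61*(-40) = -854*(-40) = 34160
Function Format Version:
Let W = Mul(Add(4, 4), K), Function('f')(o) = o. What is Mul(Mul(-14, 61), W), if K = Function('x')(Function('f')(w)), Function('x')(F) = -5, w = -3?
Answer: 34160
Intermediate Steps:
K = -5
W = -40 (W = Mul(Add(4, 4), -5) = Mul(8, -5) = -40)
Mul(Mul(-14, 61), W) = Mul(Mul(-14, 61), -40) = Mul(-854, -40) = 34160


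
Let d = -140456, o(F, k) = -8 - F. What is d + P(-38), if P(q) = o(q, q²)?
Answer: -140426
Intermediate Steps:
P(q) = -8 - q
d + P(-38) = -140456 + (-8 - 1*(-38)) = -140456 + (-8 + 38) = -140456 + 30 = -140426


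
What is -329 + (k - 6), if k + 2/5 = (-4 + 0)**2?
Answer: -1597/5 ≈ -319.40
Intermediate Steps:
k = 78/5 (k = -2/5 + (-4 + 0)**2 = -2/5 + (-4)**2 = -2/5 + 16 = 78/5 ≈ 15.600)
-329 + (k - 6) = -329 + (78/5 - 6) = -329 + 48/5 = -1597/5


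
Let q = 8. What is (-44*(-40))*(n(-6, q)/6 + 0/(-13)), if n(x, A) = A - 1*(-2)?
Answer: 8800/3 ≈ 2933.3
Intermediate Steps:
n(x, A) = 2 + A (n(x, A) = A + 2 = 2 + A)
(-44*(-40))*(n(-6, q)/6 + 0/(-13)) = (-44*(-40))*((2 + 8)/6 + 0/(-13)) = 1760*(10*(⅙) + 0*(-1/13)) = 1760*(5/3 + 0) = 1760*(5/3) = 8800/3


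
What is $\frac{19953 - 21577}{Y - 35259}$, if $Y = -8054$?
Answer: $\frac{1624}{43313} \approx 0.037495$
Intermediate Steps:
$\frac{19953 - 21577}{Y - 35259} = \frac{19953 - 21577}{-8054 - 35259} = - \frac{1624}{-43313} = \left(-1624\right) \left(- \frac{1}{43313}\right) = \frac{1624}{43313}$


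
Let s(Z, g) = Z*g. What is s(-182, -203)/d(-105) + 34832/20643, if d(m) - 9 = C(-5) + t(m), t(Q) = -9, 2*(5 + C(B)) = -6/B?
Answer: -272329649/32439 ≈ -8395.1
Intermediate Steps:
C(B) = -5 - 3/B (C(B) = -5 + (-6/B)/2 = -5 - 3/B)
d(m) = -22/5 (d(m) = 9 + ((-5 - 3/(-5)) - 9) = 9 + ((-5 - 3*(-1/5)) - 9) = 9 + ((-5 + 3/5) - 9) = 9 + (-22/5 - 9) = 9 - 67/5 = -22/5)
s(-182, -203)/d(-105) + 34832/20643 = (-182*(-203))/(-22/5) + 34832/20643 = 36946*(-5/22) + 34832*(1/20643) = -92365/11 + 4976/2949 = -272329649/32439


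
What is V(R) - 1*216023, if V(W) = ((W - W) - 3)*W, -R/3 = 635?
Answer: -210308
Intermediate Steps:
R = -1905 (R = -3*635 = -1905)
V(W) = -3*W (V(W) = (0 - 3)*W = -3*W)
V(R) - 1*216023 = -3*(-1905) - 1*216023 = 5715 - 216023 = -210308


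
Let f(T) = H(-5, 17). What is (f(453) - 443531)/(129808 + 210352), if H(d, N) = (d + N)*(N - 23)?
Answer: -443603/340160 ≈ -1.3041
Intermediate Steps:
H(d, N) = (-23 + N)*(N + d) (H(d, N) = (N + d)*(-23 + N) = (-23 + N)*(N + d))
f(T) = -72 (f(T) = 17**2 - 23*17 - 23*(-5) + 17*(-5) = 289 - 391 + 115 - 85 = -72)
(f(453) - 443531)/(129808 + 210352) = (-72 - 443531)/(129808 + 210352) = -443603/340160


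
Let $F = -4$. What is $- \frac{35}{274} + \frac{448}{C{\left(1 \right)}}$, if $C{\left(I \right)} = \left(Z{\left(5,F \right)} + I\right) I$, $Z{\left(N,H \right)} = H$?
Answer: $- \frac{122857}{822} \approx -149.46$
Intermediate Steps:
$C{\left(I \right)} = I \left(-4 + I\right)$ ($C{\left(I \right)} = \left(-4 + I\right) I = I \left(-4 + I\right)$)
$- \frac{35}{274} + \frac{448}{C{\left(1 \right)}} = - \frac{35}{274} + \frac{448}{1 \left(-4 + 1\right)} = \left(-35\right) \frac{1}{274} + \frac{448}{1 \left(-3\right)} = - \frac{35}{274} + \frac{448}{-3} = - \frac{35}{274} + 448 \left(- \frac{1}{3}\right) = - \frac{35}{274} - \frac{448}{3} = - \frac{122857}{822}$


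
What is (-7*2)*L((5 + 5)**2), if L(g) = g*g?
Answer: -140000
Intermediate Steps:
L(g) = g**2
(-7*2)*L((5 + 5)**2) = (-7*2)*((5 + 5)**2)**2 = -14*(10**2)**2 = -14*100**2 = -14*10000 = -140000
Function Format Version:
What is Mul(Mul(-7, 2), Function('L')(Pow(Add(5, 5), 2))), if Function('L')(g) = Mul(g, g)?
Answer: -140000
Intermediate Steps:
Function('L')(g) = Pow(g, 2)
Mul(Mul(-7, 2), Function('L')(Pow(Add(5, 5), 2))) = Mul(Mul(-7, 2), Pow(Pow(Add(5, 5), 2), 2)) = Mul(-14, Pow(Pow(10, 2), 2)) = Mul(-14, Pow(100, 2)) = Mul(-14, 10000) = -140000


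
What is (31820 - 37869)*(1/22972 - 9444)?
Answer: 1312315832783/22972 ≈ 5.7127e+7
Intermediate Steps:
(31820 - 37869)*(1/22972 - 9444) = -6049*(1/22972 - 9444) = -6049*(-216947567/22972) = 1312315832783/22972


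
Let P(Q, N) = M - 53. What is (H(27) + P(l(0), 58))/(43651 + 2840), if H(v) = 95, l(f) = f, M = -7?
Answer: 35/46491 ≈ 0.00075283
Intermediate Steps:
P(Q, N) = -60 (P(Q, N) = -7 - 53 = -60)
(H(27) + P(l(0), 58))/(43651 + 2840) = (95 - 60)/(43651 + 2840) = 35/46491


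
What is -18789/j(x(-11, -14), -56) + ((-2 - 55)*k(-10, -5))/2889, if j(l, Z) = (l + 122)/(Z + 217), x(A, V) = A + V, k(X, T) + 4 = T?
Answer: -323676260/10379 ≈ -31186.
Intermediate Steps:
k(X, T) = -4 + T
j(l, Z) = (122 + l)/(217 + Z)
-18789/j(x(-11, -14), -56) + ((-2 - 55)*k(-10, -5))/2889 = -18789*(217 - 56)/(122 + (-11 - 14)) + ((-2 - 55)*(-4 - 5))/2889 = -18789*161/(122 - 25) - 57*(-9)*(1/2889) = -18789/((1/161)*97) + 513*(1/2889) = -18789/97/161 + 19/107 = -18789*161/97 + 19/107 = -3025029/97 + 19/107 = -323676260/10379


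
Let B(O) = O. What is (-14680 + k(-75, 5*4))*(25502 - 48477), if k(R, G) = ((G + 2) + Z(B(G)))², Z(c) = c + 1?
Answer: 294792225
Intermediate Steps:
Z(c) = 1 + c
k(R, G) = (3 + 2*G)² (k(R, G) = ((G + 2) + (1 + G))² = ((2 + G) + (1 + G))² = (3 + 2*G)²)
(-14680 + k(-75, 5*4))*(25502 - 48477) = (-14680 + (3 + 2*(5*4))²)*(25502 - 48477) = (-14680 + (3 + 2*20)²)*(-22975) = (-14680 + (3 + 40)²)*(-22975) = (-14680 + 43²)*(-22975) = (-14680 + 1849)*(-22975) = -12831*(-22975) = 294792225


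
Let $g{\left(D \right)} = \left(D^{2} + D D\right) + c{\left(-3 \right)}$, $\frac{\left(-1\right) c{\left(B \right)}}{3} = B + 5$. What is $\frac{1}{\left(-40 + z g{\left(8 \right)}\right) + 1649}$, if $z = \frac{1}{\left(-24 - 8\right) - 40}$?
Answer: $\frac{36}{57863} \approx 0.00062216$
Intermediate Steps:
$c{\left(B \right)} = -15 - 3 B$ ($c{\left(B \right)} = - 3 \left(B + 5\right) = - 3 \left(5 + B\right) = -15 - 3 B$)
$g{\left(D \right)} = -6 + 2 D^{2}$ ($g{\left(D \right)} = \left(D^{2} + D D\right) - 6 = \left(D^{2} + D^{2}\right) + \left(-15 + 9\right) = 2 D^{2} - 6 = -6 + 2 D^{2}$)
$z = - \frac{1}{72}$ ($z = \frac{1}{-32 - 40} = \frac{1}{-72} = - \frac{1}{72} \approx -0.013889$)
$\frac{1}{\left(-40 + z g{\left(8 \right)}\right) + 1649} = \frac{1}{\left(-40 - \frac{-6 + 2 \cdot 8^{2}}{72}\right) + 1649} = \frac{1}{\left(-40 - \frac{-6 + 2 \cdot 64}{72}\right) + 1649} = \frac{1}{\left(-40 - \frac{-6 + 128}{72}\right) + 1649} = \frac{1}{\left(-40 - \frac{61}{36}\right) + 1649} = \frac{1}{- \frac{1501}{36} + 1649} = \frac{1}{\frac{57863}{36}} = \frac{36}{57863}$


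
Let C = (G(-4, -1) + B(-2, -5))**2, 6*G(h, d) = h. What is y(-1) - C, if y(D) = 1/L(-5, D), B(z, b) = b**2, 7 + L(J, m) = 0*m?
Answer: -37312/63 ≈ -592.25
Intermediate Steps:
L(J, m) = -7 (L(J, m) = -7 + 0*m = -7 + 0 = -7)
G(h, d) = h/6
y(D) = -1/7 (y(D) = 1/(-7) = -1/7)
C = 5329/9 (C = ((1/6)*(-4) + (-5)**2)**2 = (-2/3 + 25)**2 = (73/3)**2 = 5329/9 ≈ 592.11)
y(-1) - C = -1/7 - 1*5329/9 = -1/7 - 5329/9 = -37312/63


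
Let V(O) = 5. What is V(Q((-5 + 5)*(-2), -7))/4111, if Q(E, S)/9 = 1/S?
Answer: 5/4111 ≈ 0.0012162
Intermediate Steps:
Q(E, S) = 9/S
V(Q((-5 + 5)*(-2), -7))/4111 = 5/4111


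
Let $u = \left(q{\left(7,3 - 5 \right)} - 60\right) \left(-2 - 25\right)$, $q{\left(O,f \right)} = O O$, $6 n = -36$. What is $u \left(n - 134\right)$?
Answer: $-41580$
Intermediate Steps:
$n = -6$ ($n = \frac{1}{6} \left(-36\right) = -6$)
$q{\left(O,f \right)} = O^{2}$
$u = 297$ ($u = \left(7^{2} - 60\right) \left(-2 - 25\right) = \left(49 - 60\right) \left(-27\right) = \left(-11\right) \left(-27\right) = 297$)
$u \left(n - 134\right) = 297 \left(-6 - 134\right) = 297 \left(-140\right) = -41580$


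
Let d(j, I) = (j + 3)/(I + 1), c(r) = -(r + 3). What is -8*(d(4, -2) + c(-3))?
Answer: 56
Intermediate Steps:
c(r) = -3 - r (c(r) = -(3 + r) = -3 - r)
d(j, I) = (3 + j)/(1 + I)
-8*(d(4, -2) + c(-3)) = -8*((3 + 4)/(1 - 2) + (-3 - 1*(-3))) = -8*(7/(-1) + (-3 + 3)) = -8*(-1*7 + 0) = -8*(-7 + 0) = -8*(-7) = 56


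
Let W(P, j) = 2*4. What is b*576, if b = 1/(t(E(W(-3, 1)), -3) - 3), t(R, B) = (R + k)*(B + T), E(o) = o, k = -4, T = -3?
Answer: -64/3 ≈ -21.333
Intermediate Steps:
W(P, j) = 8
t(R, B) = (-4 + R)*(-3 + B) (t(R, B) = (R - 4)*(B - 3) = (-4 + R)*(-3 + B))
b = -1/27 (b = 1/((12 - 4*(-3) - 3*8 - 3*8) - 3) = 1/((12 + 12 - 24 - 24) - 3) = 1/(-24 - 3) = 1/(-27) = -1/27 ≈ -0.037037)
b*576 = -1/27*576 = -64/3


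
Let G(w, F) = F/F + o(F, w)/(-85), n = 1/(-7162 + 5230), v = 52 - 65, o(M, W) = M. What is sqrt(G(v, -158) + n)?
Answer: sqrt(19270847505)/82110 ≈ 1.6907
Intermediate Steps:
v = -13
n = -1/1932 (n = 1/(-1932) = -1/1932 ≈ -0.00051760)
G(w, F) = 1 - F/85 (G(w, F) = F/F + F/(-85) = 1 + F*(-1/85) = 1 - F/85)
sqrt(G(v, -158) + n) = sqrt((1 - 1/85*(-158)) - 1/1932) = sqrt((1 + 158/85) - 1/1932) = sqrt(243/85 - 1/1932) = sqrt(469391/164220) = sqrt(19270847505)/82110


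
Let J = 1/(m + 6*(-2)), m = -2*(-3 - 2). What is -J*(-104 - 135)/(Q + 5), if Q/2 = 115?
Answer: -239/470 ≈ -0.50851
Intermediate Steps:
Q = 230 (Q = 2*115 = 230)
m = 10 (m = -2*(-5) = 10)
J = -1/2 (J = 1/(10 + 6*(-2)) = 1/(10 - 12) = 1/(-2) = -1/2 ≈ -0.50000)
-J*(-104 - 135)/(Q + 5) = -(-1)*(-104 - 135)/(230 + 5)/2 = -(-1)*(-239/235)/2 = -(-1)*(-239*1/235)/2 = -(-1)*(-239)/(2*235) = -1*239/470 = -239/470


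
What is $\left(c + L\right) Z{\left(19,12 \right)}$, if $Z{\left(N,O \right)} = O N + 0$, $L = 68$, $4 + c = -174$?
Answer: $-25080$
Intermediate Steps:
$c = -178$ ($c = -4 - 174 = -178$)
$Z{\left(N,O \right)} = N O$ ($Z{\left(N,O \right)} = N O + 0 = N O$)
$\left(c + L\right) Z{\left(19,12 \right)} = \left(-178 + 68\right) 19 \cdot 12 = \left(-110\right) 228 = -25080$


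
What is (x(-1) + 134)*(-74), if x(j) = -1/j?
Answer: -9990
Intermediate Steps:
(x(-1) + 134)*(-74) = (-1/(-1) + 134)*(-74) = (-1*(-1) + 134)*(-74) = (1 + 134)*(-74) = 135*(-74) = -9990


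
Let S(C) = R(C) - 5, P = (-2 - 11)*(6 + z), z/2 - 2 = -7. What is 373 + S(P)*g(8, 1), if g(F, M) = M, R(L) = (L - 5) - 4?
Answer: 411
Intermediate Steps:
z = -10 (z = 4 + 2*(-7) = 4 - 14 = -10)
P = 52 (P = (-2 - 11)*(6 - 10) = -13*(-4) = 52)
R(L) = -9 + L (R(L) = (-5 + L) - 4 = -9 + L)
S(C) = -14 + C (S(C) = (-9 + C) - 5 = -14 + C)
373 + S(P)*g(8, 1) = 373 + (-14 + 52)*1 = 373 + 38*1 = 373 + 38 = 411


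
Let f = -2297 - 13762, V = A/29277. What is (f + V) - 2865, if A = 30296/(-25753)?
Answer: -2038305615020/107710083 ≈ -18924.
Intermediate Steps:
A = -4328/3679 (A = 30296*(-1/25753) = -4328/3679 ≈ -1.1764)
V = -4328/107710083 (V = -4328/3679/29277 = -4328/3679*1/29277 = -4328/107710083 ≈ -4.0182e-5)
f = -16059
(f + V) - 2865 = (-16059 - 4328/107710083) - 2865 = -1729716227225/107710083 - 2865 = -2038305615020/107710083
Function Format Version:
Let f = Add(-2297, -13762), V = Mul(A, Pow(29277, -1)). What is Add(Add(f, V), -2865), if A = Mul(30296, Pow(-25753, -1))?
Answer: Rational(-2038305615020, 107710083) ≈ -18924.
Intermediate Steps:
A = Rational(-4328, 3679) (A = Mul(30296, Rational(-1, 25753)) = Rational(-4328, 3679) ≈ -1.1764)
V = Rational(-4328, 107710083) (V = Mul(Rational(-4328, 3679), Pow(29277, -1)) = Mul(Rational(-4328, 3679), Rational(1, 29277)) = Rational(-4328, 107710083) ≈ -4.0182e-5)
f = -16059
Add(Add(f, V), -2865) = Add(Add(-16059, Rational(-4328, 107710083)), -2865) = Add(Rational(-1729716227225, 107710083), -2865) = Rational(-2038305615020, 107710083)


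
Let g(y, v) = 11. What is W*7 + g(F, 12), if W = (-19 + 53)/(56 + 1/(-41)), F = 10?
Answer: 2059/135 ≈ 15.252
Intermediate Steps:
W = 82/135 (W = 34/(56 - 1/41) = 34/(2295/41) = 34*(41/2295) = 82/135 ≈ 0.60741)
W*7 + g(F, 12) = (82/135)*7 + 11 = 574/135 + 11 = 2059/135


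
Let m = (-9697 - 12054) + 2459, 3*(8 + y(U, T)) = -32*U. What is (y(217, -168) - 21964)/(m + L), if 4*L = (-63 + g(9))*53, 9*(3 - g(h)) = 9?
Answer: 291440/241203 ≈ 1.2083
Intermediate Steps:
g(h) = 2 (g(h) = 3 - ⅑*9 = 3 - 1 = 2)
y(U, T) = -8 - 32*U/3 (y(U, T) = -8 + (-32*U)/3 = -8 - 32*U/3)
m = -19292 (m = -21751 + 2459 = -19292)
L = -3233/4 (L = ((-63 + 2)*53)/4 = (-61*53)/4 = (¼)*(-3233) = -3233/4 ≈ -808.25)
(y(217, -168) - 21964)/(m + L) = ((-8 - 32/3*217) - 21964)/(-19292 - 3233/4) = ((-8 - 6944/3) - 21964)/(-80401/4) = (-6968/3 - 21964)*(-4/80401) = -72860/3*(-4/80401) = 291440/241203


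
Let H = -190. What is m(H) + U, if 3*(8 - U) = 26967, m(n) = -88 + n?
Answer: -9259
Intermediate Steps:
U = -8981 (U = 8 - ⅓*26967 = 8 - 8989 = -8981)
m(H) + U = (-88 - 190) - 8981 = -278 - 8981 = -9259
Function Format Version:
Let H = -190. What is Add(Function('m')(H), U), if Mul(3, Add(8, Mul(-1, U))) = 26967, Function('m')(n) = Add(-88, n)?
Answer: -9259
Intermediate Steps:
U = -8981 (U = Add(8, Mul(Rational(-1, 3), 26967)) = Add(8, -8989) = -8981)
Add(Function('m')(H), U) = Add(Add(-88, -190), -8981) = Add(-278, -8981) = -9259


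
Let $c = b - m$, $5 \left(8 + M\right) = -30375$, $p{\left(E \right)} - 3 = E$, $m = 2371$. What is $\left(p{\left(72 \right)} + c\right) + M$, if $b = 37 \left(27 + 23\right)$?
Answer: $-6529$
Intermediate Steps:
$b = 1850$ ($b = 37 \cdot 50 = 1850$)
$p{\left(E \right)} = 3 + E$
$M = -6083$ ($M = -8 + \frac{1}{5} \left(-30375\right) = -8 - 6075 = -6083$)
$c = -521$ ($c = 1850 - 2371 = -521$)
$\left(p{\left(72 \right)} + c\right) + M = \left(\left(3 + 72\right) - 521\right) - 6083 = \left(75 - 521\right) - 6083 = -446 - 6083 = -6529$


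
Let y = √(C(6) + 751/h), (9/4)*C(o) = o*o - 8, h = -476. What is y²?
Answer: 46553/4284 ≈ 10.867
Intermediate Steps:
C(o) = -32/9 + 4*o²/9 (C(o) = 4*(o*o - 8)/9 = 4*(o² - 8)/9 = 4*(-8 + o²)/9 = -32/9 + 4*o²/9)
y = √5539807/714 (y = √((-32/9 + (4/9)*6²) + 751/(-476)) = √((-32/9 + (4/9)*36) + 751*(-1/476)) = √((-32/9 + 16) - 751/476) = √(112/9 - 751/476) = √(46553/4284) = √5539807/714 ≈ 3.2965)
y² = (√5539807/714)² = 46553/4284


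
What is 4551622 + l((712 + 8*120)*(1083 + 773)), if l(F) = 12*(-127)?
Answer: 4550098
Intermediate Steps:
l(F) = -1524
4551622 + l((712 + 8*120)*(1083 + 773)) = 4551622 - 1524 = 4550098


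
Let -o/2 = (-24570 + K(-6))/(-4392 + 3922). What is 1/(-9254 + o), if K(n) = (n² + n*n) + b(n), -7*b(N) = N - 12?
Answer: -1645/15394298 ≈ -0.00010686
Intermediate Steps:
b(N) = 12/7 - N/7 (b(N) = -(N - 12)/7 = -(-12 + N)/7 = 12/7 - N/7)
K(n) = 12/7 + 2*n² - n/7 (K(n) = (n² + n*n) + (12/7 - n/7) = (n² + n²) + (12/7 - n/7) = 2*n² + (12/7 - n/7) = 12/7 + 2*n² - n/7)
o = -171468/1645 (o = -2*(-24570 + (12/7 + 2*(-6)² - ⅐*(-6)))/(-4392 + 3922) = -2*(-24570 + (12/7 + 2*36 + 6/7))/(-470) = -2*(-24570 + (12/7 + 72 + 6/7))*(-1)/470 = -2*(-24570 + 522/7)*(-1)/470 = -(-342936)*(-1)/(7*470) = -2*85734/1645 = -171468/1645 ≈ -104.24)
1/(-9254 + o) = 1/(-9254 - 171468/1645) = 1/(-15394298/1645) = -1645/15394298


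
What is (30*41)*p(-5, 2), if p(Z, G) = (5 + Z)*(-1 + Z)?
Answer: 0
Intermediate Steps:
p(Z, G) = (-1 + Z)*(5 + Z)
(30*41)*p(-5, 2) = (30*41)*(-5 + (-5)² + 4*(-5)) = 1230*(-5 + 25 - 20) = 1230*0 = 0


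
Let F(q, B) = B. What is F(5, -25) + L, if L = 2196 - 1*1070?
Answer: 1101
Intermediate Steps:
L = 1126 (L = 2196 - 1070 = 1126)
F(5, -25) + L = -25 + 1126 = 1101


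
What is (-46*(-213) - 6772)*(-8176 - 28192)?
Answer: -110049568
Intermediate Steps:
(-46*(-213) - 6772)*(-8176 - 28192) = (9798 - 6772)*(-36368) = 3026*(-36368) = -110049568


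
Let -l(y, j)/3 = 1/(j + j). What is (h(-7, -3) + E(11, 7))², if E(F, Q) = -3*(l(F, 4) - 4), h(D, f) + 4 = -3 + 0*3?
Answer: 2401/64 ≈ 37.516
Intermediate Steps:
h(D, f) = -7 (h(D, f) = -4 + (-3 + 0*3) = -4 + (-3 + 0) = -4 - 3 = -7)
l(y, j) = -3/(2*j) (l(y, j) = -3/(j + j) = -3*1/(2*j) = -3/(2*j))
E(F, Q) = 105/8 (E(F, Q) = -3*(-3/2/4 - 4) = -3*(-3/2*¼ - 4) = -3*(-3/8 - 4) = -3*(-35/8) = 105/8)
(h(-7, -3) + E(11, 7))² = (-7 + 105/8)² = (49/8)² = 2401/64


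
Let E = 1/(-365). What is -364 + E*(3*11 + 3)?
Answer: -132896/365 ≈ -364.10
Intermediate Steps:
E = -1/365 ≈ -0.0027397
-364 + E*(3*11 + 3) = -364 - (3*11 + 3)/365 = -364 - (33 + 3)/365 = -364 - 1/365*36 = -364 - 36/365 = -132896/365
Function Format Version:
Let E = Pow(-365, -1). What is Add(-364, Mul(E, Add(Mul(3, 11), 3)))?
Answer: Rational(-132896, 365) ≈ -364.10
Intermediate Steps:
E = Rational(-1, 365) ≈ -0.0027397
Add(-364, Mul(E, Add(Mul(3, 11), 3))) = Add(-364, Mul(Rational(-1, 365), Add(Mul(3, 11), 3))) = Add(-364, Mul(Rational(-1, 365), Add(33, 3))) = Add(-364, Mul(Rational(-1, 365), 36)) = Add(-364, Rational(-36, 365)) = Rational(-132896, 365)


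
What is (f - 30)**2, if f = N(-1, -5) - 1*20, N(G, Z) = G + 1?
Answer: 2500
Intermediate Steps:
N(G, Z) = 1 + G
f = -20 (f = (1 - 1) - 1*20 = 0 - 20 = -20)
(f - 30)**2 = (-20 - 30)**2 = (-50)**2 = 2500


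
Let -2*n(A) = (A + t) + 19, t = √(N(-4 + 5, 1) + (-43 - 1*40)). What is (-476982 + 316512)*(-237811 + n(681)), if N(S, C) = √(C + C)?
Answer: 38217695670 + 80235*√(-83 + √2) ≈ 3.8218e+10 + 7.2472e+5*I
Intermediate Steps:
N(S, C) = √2*√C (N(S, C) = √(2*C) = √2*√C)
t = √(-83 + √2) (t = √(√2*√1 + (-43 - 1*40)) = √(√2*1 + (-43 - 40)) = √(√2 - 83) = √(-83 + √2) ≈ 9.0325*I)
n(A) = -19/2 - A/2 - √(-83 + √2)/2 (n(A) = -((A + √(-83 + √2)) + 19)/2 = -(19 + A + √(-83 + √2))/2 = -19/2 - A/2 - √(-83 + √2)/2)
(-476982 + 316512)*(-237811 + n(681)) = (-476982 + 316512)*(-237811 + (-19/2 - ½*681 - I*√(83 - √2)/2)) = -160470*(-237811 + (-19/2 - 681/2 - I*√(83 - √2)/2)) = -160470*(-237811 + (-350 - I*√(83 - √2)/2)) = -160470*(-238161 - I*√(83 - √2)/2) = 38217695670 + 80235*I*√(83 - √2)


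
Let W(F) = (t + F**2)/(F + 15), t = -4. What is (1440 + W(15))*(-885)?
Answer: -2561839/2 ≈ -1.2809e+6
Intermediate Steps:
W(F) = (-4 + F**2)/(15 + F) (W(F) = (-4 + F**2)/(F + 15) = (-4 + F**2)/(15 + F))
(1440 + W(15))*(-885) = (1440 + (-4 + 15**2)/(15 + 15))*(-885) = (1440 + (-4 + 225)/30)*(-885) = (1440 + (1/30)*221)*(-885) = (1440 + 221/30)*(-885) = (43421/30)*(-885) = -2561839/2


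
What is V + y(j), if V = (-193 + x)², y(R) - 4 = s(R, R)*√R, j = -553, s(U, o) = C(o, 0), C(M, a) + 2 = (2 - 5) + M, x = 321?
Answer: 16388 - 558*I*√553 ≈ 16388.0 - 13122.0*I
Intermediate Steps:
C(M, a) = -5 + M (C(M, a) = -2 + ((2 - 5) + M) = -2 + (-3 + M) = -5 + M)
s(U, o) = -5 + o
y(R) = 4 + √R*(-5 + R) (y(R) = 4 + (-5 + R)*√R = 4 + √R*(-5 + R))
V = 16384 (V = (-193 + 321)² = 128² = 16384)
V + y(j) = 16384 + (4 + √(-553)*(-5 - 553)) = 16384 + (4 + (I*√553)*(-558)) = 16384 + (4 - 558*I*√553) = 16388 - 558*I*√553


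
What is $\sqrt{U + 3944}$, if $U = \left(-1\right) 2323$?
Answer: $\sqrt{1621} \approx 40.262$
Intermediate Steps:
$U = -2323$
$\sqrt{U + 3944} = \sqrt{-2323 + 3944} = \sqrt{1621}$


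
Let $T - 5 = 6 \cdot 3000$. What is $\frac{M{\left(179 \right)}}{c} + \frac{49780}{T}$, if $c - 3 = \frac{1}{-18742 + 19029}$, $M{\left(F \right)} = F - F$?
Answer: $\frac{9956}{3601} \approx 2.7648$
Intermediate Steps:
$M{\left(F \right)} = 0$
$T = 18005$ ($T = 5 + 6 \cdot 3000 = 5 + 18000 = 18005$)
$c = \frac{862}{287}$ ($c = 3 + \frac{1}{-18742 + 19029} = 3 + \frac{1}{287} = \frac{862}{287} \approx 3.0035$)
$\frac{M{\left(179 \right)}}{c} + \frac{49780}{T} = \frac{0}{\frac{862}{287}} + \frac{49780}{18005} = 0 \cdot \frac{287}{862} + 49780 \cdot \frac{1}{18005} = 0 + \frac{9956}{3601} = \frac{9956}{3601}$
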